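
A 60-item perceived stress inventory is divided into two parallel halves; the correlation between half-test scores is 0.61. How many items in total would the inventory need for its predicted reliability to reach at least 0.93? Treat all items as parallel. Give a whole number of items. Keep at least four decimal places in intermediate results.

255

Corrected full-test reliability: r_full = 2 × 0.61 / (1 + 0.61) ≈ 0.7578
n = r_tgt(1 − r_full) / [r_full(1 − r_tgt)] = 0.93 × 0.2422 / (0.7578 × 0.07) ≈ 4.2462
Required items = 4.2462 × 60 = 254.77, so 255 items.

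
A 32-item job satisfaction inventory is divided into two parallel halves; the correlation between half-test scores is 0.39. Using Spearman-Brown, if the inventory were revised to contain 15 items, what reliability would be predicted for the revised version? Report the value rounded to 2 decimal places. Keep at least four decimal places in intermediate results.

Full-test reliability from the split-half r: r_full = 2(0.39)/(1 + 0.39) = 0.5612
Length factor from 32 to 15 items: n = 15/32 = 0.4688
r_new = n·r_full / (1 + (n − 1)·r_full) = 0.2631 / 0.7019 ≈ 0.3748

0.37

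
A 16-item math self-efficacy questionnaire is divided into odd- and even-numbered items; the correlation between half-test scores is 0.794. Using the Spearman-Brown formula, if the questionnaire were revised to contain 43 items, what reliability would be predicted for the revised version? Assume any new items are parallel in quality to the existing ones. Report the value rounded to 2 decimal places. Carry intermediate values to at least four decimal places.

Full-test reliability from the split-half r: r_full = 2(0.794)/(1 + 0.794) = 0.8852
Length factor from 16 to 43 items: n = 43/16 = 2.6875
r_new = n·r_full / (1 + (n − 1)·r_full) = 2.3790 / 2.4938 ≈ 0.9540

0.95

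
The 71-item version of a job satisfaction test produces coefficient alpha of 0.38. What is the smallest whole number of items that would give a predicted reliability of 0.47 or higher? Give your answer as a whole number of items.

103

Spearman-Brown solved for the length factor n:
n = r*(1 − r) / [ r (1 − r*) ]
n = 0.47(1 − 0.38) / [0.38(1 − 0.47)]
  = 0.2914 / 0.2014 = 1.4469
Items needed = n × 71 = 1.4469 × 71 ≈ 102.73 → round up to 103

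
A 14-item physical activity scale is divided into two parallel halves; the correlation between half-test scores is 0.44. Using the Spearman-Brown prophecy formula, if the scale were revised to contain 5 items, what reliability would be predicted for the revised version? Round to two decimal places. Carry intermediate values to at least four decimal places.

0.36

Spearman-Brown correction (n = 2): r_full = 2·0.44/(1 + 0.44) = 0.6111
Then adjust to 5 items: n = 5/14 = 0.3571
r_new = n·r_full / (1 + (n − 1)·r_full) = 0.2182 / 0.6071 ≈ 0.3594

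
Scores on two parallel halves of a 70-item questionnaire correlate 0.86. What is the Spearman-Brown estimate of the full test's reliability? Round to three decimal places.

Apply the Spearman-Brown correction with n = 2:
r_full = 2r_hh / (1 + r_hh) = 2 × 0.86 / (1 + 0.86)
r_full = 1.7200 / 1.8600 ≈ 0.9247

0.925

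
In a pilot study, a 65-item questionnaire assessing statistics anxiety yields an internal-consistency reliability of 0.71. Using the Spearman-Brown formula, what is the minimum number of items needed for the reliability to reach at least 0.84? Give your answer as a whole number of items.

Invert Spearman-Brown to solve for n:
n = r_target (1 − r_old) / [ r_old (1 − r_target) ]
n = [0.84 × 0.29] / [0.71 × 0.16]
n = 0.2436 / 0.1136 ≈ 2.1444
So the test needs 2.1444 × 65 ≈ 139.39 items; rounding up, 140.

140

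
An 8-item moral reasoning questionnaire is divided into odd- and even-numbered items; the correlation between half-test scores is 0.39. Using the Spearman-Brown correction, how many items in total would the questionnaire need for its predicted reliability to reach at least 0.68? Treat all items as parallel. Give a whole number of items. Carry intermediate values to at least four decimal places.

14

r_full = 2(0.39)/(1 + 0.39) = 0.5612
Solve Spearman-Brown for n: n = 0.68(1 − 0.5612) / [0.5612(1 − 0.68)] = 1.6615
Required items = 1.6615 × 8 = 13.29, so 14 items.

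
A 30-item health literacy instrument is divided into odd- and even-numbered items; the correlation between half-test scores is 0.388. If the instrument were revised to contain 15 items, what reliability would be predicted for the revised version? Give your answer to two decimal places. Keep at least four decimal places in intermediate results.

Full-test reliability from the split-half r: r_full = 2(0.388)/(1 + 0.388) = 0.5591
Then adjust to 15 items: n = 15/30 = 0.5000
r_new = n·r_full / (1 + (n − 1)·r_full) = 0.2796 / 0.7205 ≈ 0.3881

0.39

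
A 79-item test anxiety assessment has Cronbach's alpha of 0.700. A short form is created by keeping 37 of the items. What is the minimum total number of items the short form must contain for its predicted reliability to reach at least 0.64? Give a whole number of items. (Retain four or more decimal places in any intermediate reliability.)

61

Short-form reliability: n = 37/79 = 0.4684; r_37 = n·r/(1+(n−1)r) ≈ 0.5222
Length factor from the short form to reach 0.64: n' = 0.64(1 − 0.5222) / [0.5222(1 − 0.64)] ≈ 1.6266
Items = 1.6266 × 37 ≈ 60.18 → 61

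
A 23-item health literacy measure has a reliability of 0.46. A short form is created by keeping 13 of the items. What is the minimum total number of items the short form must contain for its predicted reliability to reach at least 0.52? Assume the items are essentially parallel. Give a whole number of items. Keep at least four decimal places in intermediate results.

30

First, r for the 13-item form: n = 13/23 = 0.5652, so r_13 = 0.5652·0.46/(1 + (0.5652 − 1)·0.46) = 0.3250
Then solve for n' with r_old = 0.3250, r_target = 0.52: n' = 0.52(1 − 0.3250)/[0.3250(1 − 0.52)] = 2.2500
Items = 2.2500 × 13 ≈ 29.25 → 30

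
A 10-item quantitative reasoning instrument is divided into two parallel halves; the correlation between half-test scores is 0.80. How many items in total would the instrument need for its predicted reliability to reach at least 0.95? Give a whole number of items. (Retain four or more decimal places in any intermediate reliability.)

24

Corrected full-test reliability: r_full = 2 × 0.80 / (1 + 0.80) ≈ 0.8889
Solve Spearman-Brown for n: n = 0.95(1 − 0.8889) / [0.8889(1 − 0.95)] = 2.3747
Items = 2.3747 × 10 ≈ 23.75 → 24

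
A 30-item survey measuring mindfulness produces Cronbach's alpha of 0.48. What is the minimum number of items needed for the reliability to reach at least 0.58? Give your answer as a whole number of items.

45

Spearman-Brown solved for the length factor n:
n = r_target (1 − r_old) / [ r_old (1 − r_target) ]
n = 0.58(1 − 0.48) / [0.48(1 − 0.58)]
n = 0.3016 / 0.2016 ≈ 1.4960
So the test needs 1.4960 × 30 ≈ 44.88 items; rounding up, 45.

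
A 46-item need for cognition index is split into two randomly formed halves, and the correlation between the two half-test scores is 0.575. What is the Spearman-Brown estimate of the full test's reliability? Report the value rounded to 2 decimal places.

0.73

Each half is half the length of the full test, so the full test is n = 2 times a half.
r_full = 2(0.575) / (1 + 0.575)
       = 1.1500 / 1.5750 = 0.7302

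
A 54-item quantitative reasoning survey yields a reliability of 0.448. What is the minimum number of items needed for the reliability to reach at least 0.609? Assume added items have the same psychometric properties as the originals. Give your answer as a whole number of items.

104

Rearranging the Spearman-Brown formula for n,
n = r_target (1 − r_old) / [ r_old (1 − r_target) ]
n = [0.609 × 0.552] / [0.448 × 0.391]
  = 0.336168 / 0.175168 = 1.9191
So the test needs 1.9191 × 54 ≈ 103.63 items; rounding up, 104.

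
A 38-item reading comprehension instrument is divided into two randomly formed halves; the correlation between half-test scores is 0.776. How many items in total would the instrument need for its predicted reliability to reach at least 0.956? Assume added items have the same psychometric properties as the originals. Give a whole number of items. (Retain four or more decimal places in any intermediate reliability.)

120

Corrected full-test reliability: r_full = 2 × 0.776 / (1 + 0.776) ≈ 0.8739
n = r_tgt(1 − r_full) / [r_full(1 − r_tgt)] = 0.956 × 0.1261 / (0.8739 × 0.044) ≈ 3.1352
Items = 3.1352 × 38 ≈ 119.14 → 120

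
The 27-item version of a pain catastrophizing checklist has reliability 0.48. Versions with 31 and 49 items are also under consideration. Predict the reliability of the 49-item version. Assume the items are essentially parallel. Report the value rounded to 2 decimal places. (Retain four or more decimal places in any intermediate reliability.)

0.63

Only the ratio of lengths matters: n = 49/27 = 1.8148
r_{49} = n·r / (1 + (n − 1)·r) = 0.8711 / 1.3911 ≈ 0.6262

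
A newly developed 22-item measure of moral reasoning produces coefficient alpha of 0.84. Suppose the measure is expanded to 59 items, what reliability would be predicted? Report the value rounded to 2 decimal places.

Length ratio n = 59/22 = 2.6818
By Spearman-Brown, r_new = n r / (1 + (n − 1) r).
r_new = (2.6818 × 0.84) / (1 + (2.6818 − 1) × 0.84)
     = 2.2527 / 2.4127 = 0.9337

0.93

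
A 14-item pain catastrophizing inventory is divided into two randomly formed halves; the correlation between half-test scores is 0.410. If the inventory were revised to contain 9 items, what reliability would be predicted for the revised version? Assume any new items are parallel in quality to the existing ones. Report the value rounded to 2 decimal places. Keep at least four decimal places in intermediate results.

Full-test reliability from the split-half r: r_full = 2(0.410)/(1 + 0.410) = 0.5816
Length factor from 14 to 9 items: n = 9/14 = 0.6429
r_new = n·r_full / (1 + (n − 1)·r_full) = 0.3739 / 0.7923 ≈ 0.4719

0.47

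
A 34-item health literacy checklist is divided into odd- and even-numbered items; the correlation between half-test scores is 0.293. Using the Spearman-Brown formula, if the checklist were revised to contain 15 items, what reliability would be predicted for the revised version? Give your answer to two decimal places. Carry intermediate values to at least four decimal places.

0.27

Full-test reliability from the split-half r: r_full = 2(0.293)/(1 + 0.293) = 0.4532
Then adjust to 15 items: n = 15/34 = 0.4412
r_new = n·r_full / (1 + (n − 1)·r_full) = 0.2000 / 0.7468 ≈ 0.2678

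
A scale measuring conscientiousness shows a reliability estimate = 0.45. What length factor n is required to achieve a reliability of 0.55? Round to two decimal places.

1.49

n = [0.55 × 0.55] / [0.45 × 0.45]
n = 0.3025 / 0.2025 ≈ 1.4938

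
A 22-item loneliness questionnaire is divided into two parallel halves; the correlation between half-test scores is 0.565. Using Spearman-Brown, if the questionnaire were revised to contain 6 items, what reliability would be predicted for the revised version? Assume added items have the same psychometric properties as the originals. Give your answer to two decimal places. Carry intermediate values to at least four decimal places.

0.41

Spearman-Brown correction (n = 2): r_full = 2·0.565/(1 + 0.565) = 0.7220
Then adjust to 6 items: n = 6/22 = 0.2727
r_new = n·r_full / (1 + (n − 1)·r_full) = 0.1969 / 0.4749 ≈ 0.4146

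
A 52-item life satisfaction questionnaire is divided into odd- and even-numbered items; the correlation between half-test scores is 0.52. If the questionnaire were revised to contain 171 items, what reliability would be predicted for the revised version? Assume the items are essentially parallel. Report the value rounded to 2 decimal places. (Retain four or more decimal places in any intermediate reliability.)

0.88

Full-test reliability from the split-half r: r_full = 2(0.52)/(1 + 0.52) = 0.6842
Length factor from 52 to 171 items: n = 171/52 = 3.2885
r_new = n·r_full / (1 + (n − 1)·r_full) = 2.2500 / 2.5658 ≈ 0.8769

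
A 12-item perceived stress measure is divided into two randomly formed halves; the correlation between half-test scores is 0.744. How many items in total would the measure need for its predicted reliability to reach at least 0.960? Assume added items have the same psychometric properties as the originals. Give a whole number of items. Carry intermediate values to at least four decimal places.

50

r_full = 2(0.744)/(1 + 0.744) = 0.8532
n = r_tgt(1 − r_full) / [r_full(1 − r_tgt)] = 0.960 × 0.1468 / (0.8532 × 0.040) ≈ 4.1294
Required items = 4.1294 × 12 = 49.55, so 50 items.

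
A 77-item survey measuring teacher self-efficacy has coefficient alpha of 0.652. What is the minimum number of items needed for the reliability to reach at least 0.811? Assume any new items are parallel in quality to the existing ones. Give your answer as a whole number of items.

177

n = 0.811 × (1 − 0.652) / [ 0.652 × (1 − 0.811) ]
n = 0.282228 / 0.123228 ≈ 2.2903
2.2903 × 77 = 176.35 → 177 items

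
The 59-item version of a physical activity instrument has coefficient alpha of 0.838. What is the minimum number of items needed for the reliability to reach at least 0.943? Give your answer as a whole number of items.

189

n = 0.943 × (1 − 0.838) / [ 0.838 × (1 − 0.943) ]
n = 0.152766 / 0.047766 ≈ 3.1982
3.1982 × 59 = 188.69 → 189 items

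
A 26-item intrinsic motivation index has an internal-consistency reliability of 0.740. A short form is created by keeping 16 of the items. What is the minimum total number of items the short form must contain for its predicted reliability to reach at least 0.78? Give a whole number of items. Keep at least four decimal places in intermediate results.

33

First, r for the 16-item form: n = 16/26 = 0.6154, so r_16 = 0.6154·0.740/(1 + (0.6154 − 1)·0.740) = 0.6366
Then solve for n' with r_old = 0.6366, r_target = 0.78: n' = 0.78(1 − 0.6366)/[0.6366(1 − 0.78)] = 2.0239
Items = 2.0239 × 16 ≈ 32.38 → 33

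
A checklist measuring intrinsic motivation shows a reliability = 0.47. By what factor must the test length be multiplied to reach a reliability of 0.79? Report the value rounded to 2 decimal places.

4.24

Rearranging the Spearman-Brown formula for n,
n = r_target (1 − r_old) / [ r_old (1 − r_target) ]
n = 0.79(1 − 0.47) / [0.47(1 − 0.79)]
n = 0.4187 / 0.0987 ≈ 4.2421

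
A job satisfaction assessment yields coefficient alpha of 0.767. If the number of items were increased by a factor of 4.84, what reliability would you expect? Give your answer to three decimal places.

Apply the Spearman-Brown prophecy formula, r' = nr / [1 + (n − 1)r]:
r_new = (4.84 × 0.767) / (1 + (4.84 − 1) × 0.767)
r_new = 3.7123 / 3.9453 ≈ 0.9409

0.941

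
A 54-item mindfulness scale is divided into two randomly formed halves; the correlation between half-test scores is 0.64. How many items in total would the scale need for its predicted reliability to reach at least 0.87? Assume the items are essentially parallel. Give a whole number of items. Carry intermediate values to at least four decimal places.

Corrected full-test reliability: r_full = 2 × 0.64 / (1 + 0.64) ≈ 0.7805
n = r_tgt(1 − r_full) / [r_full(1 − r_tgt)] = 0.87 × 0.2195 / (0.7805 × 0.13) ≈ 1.8821
Items = 1.8821 × 54 ≈ 101.63 → 102

102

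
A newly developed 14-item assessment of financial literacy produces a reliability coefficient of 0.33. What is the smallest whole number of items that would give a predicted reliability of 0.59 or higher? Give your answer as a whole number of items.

Spearman-Brown solved for the length factor n:
n = r_target (1 − r_old) / [ r_old (1 − r_target) ]
n = 0.59 × (1 − 0.33) / [ 0.33 × (1 − 0.59) ]
n = 0.3953 / 0.1353 ≈ 2.9217
Items needed = n × 14 = 2.9217 × 14 ≈ 40.90 → round up to 41

41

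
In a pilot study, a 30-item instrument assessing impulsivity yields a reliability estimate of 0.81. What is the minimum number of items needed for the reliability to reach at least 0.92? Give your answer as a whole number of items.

81

n = 0.92 × (1 − 0.81) / [ 0.81 × (1 − 0.92) ]
  = 0.1748 / 0.0648 = 2.6975
2.6975 × 30 = 80.92 → 81 items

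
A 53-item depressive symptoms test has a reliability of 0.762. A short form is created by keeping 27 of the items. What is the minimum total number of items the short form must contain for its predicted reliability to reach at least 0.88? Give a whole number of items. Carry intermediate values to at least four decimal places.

First, r for the 27-item form: n = 27/53 = 0.5094, so r_27 = 0.5094·0.762/(1 + (0.5094 − 1)·0.762) = 0.6199
Length factor from the short form to reach 0.88: n' = 0.88(1 − 0.6199) / [0.6199(1 − 0.88)] ≈ 4.4965
Items = 4.4965 × 27 ≈ 121.41 → 122

122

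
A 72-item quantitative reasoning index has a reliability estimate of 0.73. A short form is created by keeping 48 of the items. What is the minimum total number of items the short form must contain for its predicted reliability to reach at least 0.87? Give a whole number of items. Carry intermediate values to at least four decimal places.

Short-form reliability: n = 48/72 = 0.6667; r_48 = n·r/(1+(n−1)r) ≈ 0.6432
Length factor from the short form to reach 0.87: n' = 0.87(1 − 0.6432) / [0.6432(1 − 0.87)] ≈ 3.7124
Items = 3.7124 × 48 ≈ 178.20 → 179

179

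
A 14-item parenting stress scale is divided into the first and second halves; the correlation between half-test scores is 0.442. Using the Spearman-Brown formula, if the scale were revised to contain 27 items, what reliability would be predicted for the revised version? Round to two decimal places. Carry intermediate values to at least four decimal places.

First correct the split-half correlation to full-test reliability: r_full = 2 × 0.442 / (1 + 0.442) ≈ 0.6130
Then adjust to 27 items: n = 27/14 = 1.9286
r_new = n·r_full / (1 + (n − 1)·r_full) = 1.1822 / 1.5692 ≈ 0.7534

0.75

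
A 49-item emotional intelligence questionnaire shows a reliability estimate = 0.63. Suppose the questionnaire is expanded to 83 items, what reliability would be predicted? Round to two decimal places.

The new length is 83/49 = 1.6939 times the old.
r_new = 1.6939·0.63 / [1 + (1.6939 − 1)·0.63]
r_new = 1.0672 / 1.4372 ≈ 0.7426

0.74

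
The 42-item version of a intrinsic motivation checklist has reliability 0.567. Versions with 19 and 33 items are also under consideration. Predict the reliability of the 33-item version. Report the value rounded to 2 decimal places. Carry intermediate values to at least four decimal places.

0.51

The 19-item form is not needed; work directly from the 42-item form with n = 33/42 = 0.7857.
r_{33} = n·r / (1 + (n − 1)·r) = 0.4455 / 0.8785 ≈ 0.5071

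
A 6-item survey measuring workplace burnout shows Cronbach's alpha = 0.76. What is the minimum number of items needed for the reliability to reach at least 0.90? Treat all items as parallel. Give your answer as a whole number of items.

18

Spearman-Brown solved for the length factor n:
n = r*(1 − r) / [ r (1 − r*) ]
n = 0.90(1 − 0.76) / [0.76(1 − 0.90)]
n = 0.2160 / 0.0760 ≈ 2.8421
2.8421 × 6 = 17.05 → 18 items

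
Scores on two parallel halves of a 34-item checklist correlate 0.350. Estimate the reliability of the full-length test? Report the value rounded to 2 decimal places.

0.52

The full test is twice the length of either half (n = 2).
r_full = 2(0.350) / (1 + 0.350)
       = 0.7000 / 1.3500 = 0.5185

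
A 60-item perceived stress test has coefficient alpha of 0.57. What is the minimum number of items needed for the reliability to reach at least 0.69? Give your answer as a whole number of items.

101

Rearranging the Spearman-Brown formula for n,
n = r*(1 − r) / [ r (1 − r*) ]
n = 0.69(1 − 0.57) / [0.57(1 − 0.69)]
  = 0.2967 / 0.1767 = 1.6791
Items needed = n × 60 = 1.6791 × 60 ≈ 100.75 → round up to 101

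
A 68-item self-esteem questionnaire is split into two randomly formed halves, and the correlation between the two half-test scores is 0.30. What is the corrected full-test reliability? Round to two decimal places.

0.46

r_full = 2r_hh / (1 + r_hh) = 2 × 0.30 / (1 + 0.30)
       = 0.6000 / 1.3000 = 0.4615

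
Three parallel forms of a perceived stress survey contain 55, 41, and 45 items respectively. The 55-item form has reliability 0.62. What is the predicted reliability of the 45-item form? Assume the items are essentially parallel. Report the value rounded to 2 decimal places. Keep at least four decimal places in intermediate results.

0.57

The 41-item form is not needed; work directly from the 55-item form with n = 45/55 = 0.8182.
r_{45} = n·r / (1 + (n − 1)·r) = 0.5073 / 0.8873 ≈ 0.5717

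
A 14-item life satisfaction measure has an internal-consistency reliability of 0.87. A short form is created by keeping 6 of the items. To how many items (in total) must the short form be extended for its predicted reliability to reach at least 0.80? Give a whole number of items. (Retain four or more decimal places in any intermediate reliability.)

9

Short-form reliability: n = 6/14 = 0.4286; r_6 = n·r/(1+(n−1)r) ≈ 0.7415
Then solve for n' with r_old = 0.7415, r_target = 0.80: n' = 0.80(1 − 0.7415)/[0.7415(1 − 0.80)] = 1.3945
Total items = 1.3945 × 6 = 8.37, rounded up to 9.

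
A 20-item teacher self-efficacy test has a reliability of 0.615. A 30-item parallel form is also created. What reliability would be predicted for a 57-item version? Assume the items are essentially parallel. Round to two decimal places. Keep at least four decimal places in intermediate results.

0.82

The 30-item form is not needed; work directly from the 20-item form with n = 57/20 = 2.8500.
r_{57} = n·r / (1 + (n − 1)·r) = 1.7528 / 2.1378 ≈ 0.8199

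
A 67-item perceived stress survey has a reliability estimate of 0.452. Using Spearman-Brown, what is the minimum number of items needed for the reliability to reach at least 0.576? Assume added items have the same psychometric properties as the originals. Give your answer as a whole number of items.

111

Rearranging the Spearman-Brown formula for n,
n = r*(1 − r) / [ r (1 − r*) ]
n = 0.576(1 − 0.452) / [0.452(1 − 0.576)]
  = 0.315648 / 0.191648 = 1.6470
1.6470 × 67 = 110.35 → 111 items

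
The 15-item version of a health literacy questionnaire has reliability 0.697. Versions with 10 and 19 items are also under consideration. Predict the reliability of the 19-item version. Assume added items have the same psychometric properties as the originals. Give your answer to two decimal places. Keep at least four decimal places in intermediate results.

Only the ratio of lengths matters: n = 19/15 = 1.2667
r_{19} = n·r / (1 + (n − 1)·r) = 0.8829 / 1.1859 ≈ 0.7445

0.74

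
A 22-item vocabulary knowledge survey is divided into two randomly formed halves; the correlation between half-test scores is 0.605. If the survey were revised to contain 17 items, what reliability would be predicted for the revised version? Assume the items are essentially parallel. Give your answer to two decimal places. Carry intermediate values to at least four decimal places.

0.70

Spearman-Brown correction (n = 2): r_full = 2·0.605/(1 + 0.605) = 0.7539
Length factor from 22 to 17 items: n = 17/22 = 0.7727
r_new = n·r_full / (1 + (n − 1)·r_full) = 0.5825 / 0.8286 ≈ 0.7030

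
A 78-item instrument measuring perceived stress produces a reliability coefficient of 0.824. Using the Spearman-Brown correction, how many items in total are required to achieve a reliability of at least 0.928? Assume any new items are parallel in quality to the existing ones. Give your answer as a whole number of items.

215

n = 0.928(1 − 0.824) / [0.824(1 − 0.928)]
n = 0.163328 / 0.059328 ≈ 2.7530
Items needed = n × 78 = 2.7530 × 78 ≈ 214.73 → round up to 215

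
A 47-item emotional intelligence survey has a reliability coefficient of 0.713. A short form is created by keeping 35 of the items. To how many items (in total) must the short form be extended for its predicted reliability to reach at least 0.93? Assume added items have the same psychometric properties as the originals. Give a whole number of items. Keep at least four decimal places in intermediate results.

Short-form reliability: n = 35/47 = 0.7447; r_35 = n·r/(1+(n−1)r) ≈ 0.6491
Then solve for n' with r_old = 0.6491, r_target = 0.93: n' = 0.93(1 − 0.6491)/[0.6491(1 − 0.93)] = 7.1822
Items = 7.1822 × 35 ≈ 251.38 → 252

252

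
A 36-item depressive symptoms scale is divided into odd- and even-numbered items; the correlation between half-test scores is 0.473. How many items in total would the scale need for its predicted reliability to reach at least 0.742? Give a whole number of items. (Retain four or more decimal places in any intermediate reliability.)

Corrected full-test reliability: r_full = 2 × 0.473 / (1 + 0.473) ≈ 0.6422
n = r_tgt(1 − r_full) / [r_full(1 − r_tgt)] = 0.742 × 0.3578 / (0.6422 × 0.258) ≈ 1.6023
Required items = 1.6023 × 36 = 57.68, so 58 items.

58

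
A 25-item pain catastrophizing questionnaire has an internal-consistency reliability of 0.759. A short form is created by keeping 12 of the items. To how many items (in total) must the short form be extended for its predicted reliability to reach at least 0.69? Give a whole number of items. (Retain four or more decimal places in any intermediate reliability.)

First, r for the 12-item form: n = 12/25 = 0.4800, so r_12 = 0.4800·0.759/(1 + (0.4800 − 1)·0.759) = 0.6019
Then solve for n' with r_old = 0.6019, r_target = 0.69: n' = 0.69(1 − 0.6019)/[0.6019(1 − 0.69)] = 1.4722
Total items = 1.4722 × 12 = 17.67, rounded up to 18.

18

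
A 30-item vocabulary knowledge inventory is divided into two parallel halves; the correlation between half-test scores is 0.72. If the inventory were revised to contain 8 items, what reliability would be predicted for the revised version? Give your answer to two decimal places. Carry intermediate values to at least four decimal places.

0.58

Full-test reliability from the split-half r: r_full = 2(0.72)/(1 + 0.72) = 0.8372
Then adjust to 8 items: n = 8/30 = 0.2667
r_new = n·r_full / (1 + (n − 1)·r_full) = 0.2233 / 0.3861 ≈ 0.5783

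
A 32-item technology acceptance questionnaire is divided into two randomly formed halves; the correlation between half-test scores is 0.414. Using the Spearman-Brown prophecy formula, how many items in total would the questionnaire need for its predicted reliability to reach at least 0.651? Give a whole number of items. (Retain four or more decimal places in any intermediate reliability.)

43

r_full = 2(0.414)/(1 + 0.414) = 0.5856
n = r_tgt(1 − r_full) / [r_full(1 − r_tgt)] = 0.651 × 0.4144 / (0.5856 × 0.349) ≈ 1.3200
Items = 1.3200 × 32 ≈ 42.24 → 43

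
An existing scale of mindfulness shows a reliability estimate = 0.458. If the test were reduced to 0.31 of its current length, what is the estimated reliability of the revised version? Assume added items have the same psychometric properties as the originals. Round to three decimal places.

By Spearman-Brown, r_new = n r / (1 + (n − 1) r).
r_new = 0.31·0.458 / [1 + (0.31 − 1)·0.458]
r_new = 0.1420 / 0.6840 ≈ 0.2076

0.208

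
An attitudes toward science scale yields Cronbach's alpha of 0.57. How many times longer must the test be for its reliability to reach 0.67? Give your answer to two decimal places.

1.53

n = 0.67(1 − 0.57) / [0.57(1 − 0.67)]
  = 0.2881 / 0.1881 = 1.5316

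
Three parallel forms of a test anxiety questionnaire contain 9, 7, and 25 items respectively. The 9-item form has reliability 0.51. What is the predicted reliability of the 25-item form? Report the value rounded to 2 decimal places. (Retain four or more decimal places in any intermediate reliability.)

Only the ratio of lengths matters: n = 25/9 = 2.7778
r_{25} = n·r / (1 + (n − 1)·r) = 1.4167 / 1.9067 ≈ 0.7430

0.74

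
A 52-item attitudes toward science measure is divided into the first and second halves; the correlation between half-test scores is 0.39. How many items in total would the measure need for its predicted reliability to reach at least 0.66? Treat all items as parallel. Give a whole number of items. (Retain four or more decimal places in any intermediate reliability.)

79

Corrected full-test reliability: r_full = 2 × 0.39 / (1 + 0.39) ≈ 0.5612
n = r_tgt(1 − r_full) / [r_full(1 − r_tgt)] = 0.66 × 0.4388 / (0.5612 × 0.34) ≈ 1.5178
Items = 1.5178 × 52 ≈ 78.93 → 79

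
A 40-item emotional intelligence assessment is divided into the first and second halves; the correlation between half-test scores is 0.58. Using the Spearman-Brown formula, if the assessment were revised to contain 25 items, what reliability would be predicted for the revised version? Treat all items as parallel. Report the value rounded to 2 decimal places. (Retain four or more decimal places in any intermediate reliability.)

First correct the split-half correlation to full-test reliability: r_full = 2 × 0.58 / (1 + 0.58) ≈ 0.7342
Length factor from 40 to 25 items: n = 25/40 = 0.6250
r_new = n·r_full / (1 + (n − 1)·r_full) = 0.4589 / 0.7247 ≈ 0.6332

0.63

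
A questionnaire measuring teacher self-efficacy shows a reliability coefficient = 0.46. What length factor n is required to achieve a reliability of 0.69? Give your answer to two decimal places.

2.61

n = 0.69(1 − 0.46) / [0.46(1 − 0.69)]
  = 0.3726 / 0.1426 = 2.6129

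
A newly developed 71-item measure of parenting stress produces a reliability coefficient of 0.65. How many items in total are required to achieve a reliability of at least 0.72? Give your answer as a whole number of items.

Invert Spearman-Brown to solve for n:
n = r_target (1 − r_old) / [ r_old (1 − r_target) ]
n = [0.72 × 0.35] / [0.65 × 0.28]
n = 0.2520 / 0.1820 ≈ 1.3846
1.3846 × 71 = 98.31 → 99 items

99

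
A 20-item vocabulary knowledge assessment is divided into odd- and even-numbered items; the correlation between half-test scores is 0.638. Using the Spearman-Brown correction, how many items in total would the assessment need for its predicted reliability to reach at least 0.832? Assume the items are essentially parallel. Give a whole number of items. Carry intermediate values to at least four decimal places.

29

Corrected full-test reliability: r_full = 2 × 0.638 / (1 + 0.638) ≈ 0.7790
n = r_tgt(1 − r_full) / [r_full(1 − r_tgt)] = 0.832 × 0.2210 / (0.7790 × 0.168) ≈ 1.4050
Required items = 1.4050 × 20 = 28.10, so 29 items.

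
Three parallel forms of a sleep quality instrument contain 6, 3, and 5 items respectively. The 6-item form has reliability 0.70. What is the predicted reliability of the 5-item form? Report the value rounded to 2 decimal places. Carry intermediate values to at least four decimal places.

0.66

The 3-item form is not needed; work directly from the 6-item form with n = 5/6 = 0.8333.
r_{5} = n·r / (1 + (n − 1)·r) = 0.5833 / 0.8833 ≈ 0.6604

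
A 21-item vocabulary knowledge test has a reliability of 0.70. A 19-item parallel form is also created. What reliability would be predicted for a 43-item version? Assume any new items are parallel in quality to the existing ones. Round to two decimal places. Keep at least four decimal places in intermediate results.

0.83

The 19-item form is not needed; work directly from the 21-item form with n = 43/21 = 2.0476.
r_{43} = n·r / (1 + (n − 1)·r) = 1.4333 / 1.7333 ≈ 0.8269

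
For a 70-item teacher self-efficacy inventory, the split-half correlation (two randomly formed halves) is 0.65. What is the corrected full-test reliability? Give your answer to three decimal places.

Apply the Spearman-Brown correction with n = 2:
r_full = 2r_hh / (1 + r_hh) = 2 × 0.65 / (1 + 0.65)
       = 1.3000 / 1.6500 = 0.7879

0.788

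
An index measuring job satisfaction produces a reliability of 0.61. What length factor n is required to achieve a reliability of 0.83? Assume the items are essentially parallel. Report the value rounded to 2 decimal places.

3.12

Rearranging the Spearman-Brown formula for n,
n = r*(1 − r) / [ r (1 − r*) ]
n = 0.83 × (1 − 0.61) / [ 0.61 × (1 − 0.83) ]
  = 0.3237 / 0.1037 = 3.1215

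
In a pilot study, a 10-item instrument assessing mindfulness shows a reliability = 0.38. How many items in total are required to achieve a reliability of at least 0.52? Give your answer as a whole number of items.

Spearman-Brown solved for the length factor n:
n = r*(1 − r) / [ r (1 − r*) ]
n = 0.52 × (1 − 0.38) / [ 0.38 × (1 − 0.52) ]
  = 0.3224 / 0.1824 = 1.7675
So the test needs 1.7675 × 10 ≈ 17.68 items; rounding up, 18.

18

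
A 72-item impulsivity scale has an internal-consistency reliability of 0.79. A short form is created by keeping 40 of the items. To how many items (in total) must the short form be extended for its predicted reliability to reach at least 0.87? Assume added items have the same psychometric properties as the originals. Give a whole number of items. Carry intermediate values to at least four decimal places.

129

First, r for the 40-item form: n = 40/72 = 0.5556, so r_40 = 0.5556·0.79/(1 + (0.5556 − 1)·0.79) = 0.6764
Then solve for n' with r_old = 0.6764, r_target = 0.87: n' = 0.87(1 − 0.6764)/[0.6764(1 − 0.87)] = 3.2017
Items = 3.2017 × 40 ≈ 128.07 → 129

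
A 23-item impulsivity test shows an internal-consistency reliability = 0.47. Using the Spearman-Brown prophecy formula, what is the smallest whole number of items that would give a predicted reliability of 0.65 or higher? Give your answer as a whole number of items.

49

n = 0.65 × (1 − 0.47) / [ 0.47 × (1 − 0.65) ]
  = 0.3445 / 0.1645 = 2.0942
2.0942 × 23 = 48.17 → 49 items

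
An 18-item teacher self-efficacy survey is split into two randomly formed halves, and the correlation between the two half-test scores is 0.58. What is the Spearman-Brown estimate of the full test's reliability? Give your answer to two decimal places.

Apply the Spearman-Brown correction with n = 2:
r_full = 2(0.58) / (1 + 0.58)
       = 1.1600 / 1.5800 = 0.7342

0.73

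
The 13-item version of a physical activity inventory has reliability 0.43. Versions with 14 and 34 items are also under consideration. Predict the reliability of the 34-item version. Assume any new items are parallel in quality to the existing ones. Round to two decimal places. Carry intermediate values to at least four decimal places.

The 14-item form is not needed; work directly from the 13-item form with n = 34/13 = 2.6154.
r_{34} = n·r / (1 + (n − 1)·r) = 1.1246 / 1.6946 ≈ 0.6636

0.66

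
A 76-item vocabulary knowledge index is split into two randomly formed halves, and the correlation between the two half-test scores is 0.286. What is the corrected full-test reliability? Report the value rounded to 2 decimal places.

0.44

Each half is half the length of the full test, so the full test is n = 2 times a half.
r_full = 2r_hh / (1 + r_hh) = 2 × 0.286 / (1 + 0.286)
       = 0.5720 / 1.2860 = 0.4448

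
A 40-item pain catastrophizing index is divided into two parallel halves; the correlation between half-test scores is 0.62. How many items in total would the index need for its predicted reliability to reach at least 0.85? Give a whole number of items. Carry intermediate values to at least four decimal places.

Corrected full-test reliability: r_full = 2 × 0.62 / (1 + 0.62) ≈ 0.7654
Solve Spearman-Brown for n: n = 0.85(1 − 0.7654) / [0.7654(1 − 0.85)] = 1.7369
Items = 1.7369 × 40 ≈ 69.48 → 70

70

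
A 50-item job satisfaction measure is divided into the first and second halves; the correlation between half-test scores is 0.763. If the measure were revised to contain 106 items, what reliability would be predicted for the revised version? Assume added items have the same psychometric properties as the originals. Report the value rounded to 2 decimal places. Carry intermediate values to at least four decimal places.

First correct the split-half correlation to full-test reliability: r_full = 2 × 0.763 / (1 + 0.763) ≈ 0.8656
Length factor from 50 to 106 items: n = 106/50 = 2.1200
r_new = n·r_full / (1 + (n − 1)·r_full) = 1.8351 / 1.9695 ≈ 0.9318

0.93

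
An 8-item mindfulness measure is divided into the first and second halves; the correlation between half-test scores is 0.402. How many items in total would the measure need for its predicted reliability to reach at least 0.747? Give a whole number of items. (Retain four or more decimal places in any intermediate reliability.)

Corrected full-test reliability: r_full = 2 × 0.402 / (1 + 0.402) ≈ 0.5735
Solve Spearman-Brown for n: n = 0.747(1 − 0.5735) / [0.5735(1 − 0.747)] = 2.1958
Required items = 2.1958 × 8 = 17.57, so 18 items.

18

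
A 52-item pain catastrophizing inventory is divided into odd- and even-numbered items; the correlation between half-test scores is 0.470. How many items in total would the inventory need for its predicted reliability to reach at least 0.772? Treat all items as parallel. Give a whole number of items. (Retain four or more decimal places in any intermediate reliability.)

100

Corrected full-test reliability: r_full = 2 × 0.470 / (1 + 0.470) ≈ 0.6395
n = r_tgt(1 − r_full) / [r_full(1 − r_tgt)] = 0.772 × 0.3605 / (0.6395 × 0.228) ≈ 1.9087
Required items = 1.9087 × 52 = 99.25, so 100 items.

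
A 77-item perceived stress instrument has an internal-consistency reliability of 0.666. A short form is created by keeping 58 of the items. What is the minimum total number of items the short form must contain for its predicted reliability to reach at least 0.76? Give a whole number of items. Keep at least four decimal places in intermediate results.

Short-form reliability: n = 58/77 = 0.7532; r_58 = n·r/(1+(n−1)r) ≈ 0.6003
Length factor from the short form to reach 0.76: n' = 0.76(1 − 0.6003) / [0.6003(1 − 0.76)] ≈ 2.1085
Items = 2.1085 × 58 ≈ 122.29 → 123

123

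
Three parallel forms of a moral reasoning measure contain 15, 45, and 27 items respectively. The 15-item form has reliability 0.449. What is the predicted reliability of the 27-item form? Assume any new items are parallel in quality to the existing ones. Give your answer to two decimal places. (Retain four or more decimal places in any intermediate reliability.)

0.59

The 45-item form is not needed; work directly from the 15-item form with n = 27/15 = 1.8000.
r_{27} = n·r / (1 + (n − 1)·r) = 0.8082 / 1.3592 ≈ 0.5946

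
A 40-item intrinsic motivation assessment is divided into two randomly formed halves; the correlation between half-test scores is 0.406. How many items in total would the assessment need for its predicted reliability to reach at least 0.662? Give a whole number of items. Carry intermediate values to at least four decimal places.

58

Corrected full-test reliability: r_full = 2 × 0.406 / (1 + 0.406) ≈ 0.5775
Solve Spearman-Brown for n: n = 0.662(1 − 0.5775) / [0.5775(1 − 0.662)] = 1.4329
Items = 1.4329 × 40 ≈ 57.32 → 58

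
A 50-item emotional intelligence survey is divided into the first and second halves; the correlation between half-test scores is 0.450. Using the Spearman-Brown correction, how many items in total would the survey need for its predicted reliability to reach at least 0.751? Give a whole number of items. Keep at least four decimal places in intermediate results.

Corrected full-test reliability: r_full = 2 × 0.450 / (1 + 0.450) ≈ 0.6207
n = r_tgt(1 − r_full) / [r_full(1 − r_tgt)] = 0.751 × 0.3793 / (0.6207 × 0.249) ≈ 1.8431
Items = 1.8431 × 50 ≈ 92.16 → 93

93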